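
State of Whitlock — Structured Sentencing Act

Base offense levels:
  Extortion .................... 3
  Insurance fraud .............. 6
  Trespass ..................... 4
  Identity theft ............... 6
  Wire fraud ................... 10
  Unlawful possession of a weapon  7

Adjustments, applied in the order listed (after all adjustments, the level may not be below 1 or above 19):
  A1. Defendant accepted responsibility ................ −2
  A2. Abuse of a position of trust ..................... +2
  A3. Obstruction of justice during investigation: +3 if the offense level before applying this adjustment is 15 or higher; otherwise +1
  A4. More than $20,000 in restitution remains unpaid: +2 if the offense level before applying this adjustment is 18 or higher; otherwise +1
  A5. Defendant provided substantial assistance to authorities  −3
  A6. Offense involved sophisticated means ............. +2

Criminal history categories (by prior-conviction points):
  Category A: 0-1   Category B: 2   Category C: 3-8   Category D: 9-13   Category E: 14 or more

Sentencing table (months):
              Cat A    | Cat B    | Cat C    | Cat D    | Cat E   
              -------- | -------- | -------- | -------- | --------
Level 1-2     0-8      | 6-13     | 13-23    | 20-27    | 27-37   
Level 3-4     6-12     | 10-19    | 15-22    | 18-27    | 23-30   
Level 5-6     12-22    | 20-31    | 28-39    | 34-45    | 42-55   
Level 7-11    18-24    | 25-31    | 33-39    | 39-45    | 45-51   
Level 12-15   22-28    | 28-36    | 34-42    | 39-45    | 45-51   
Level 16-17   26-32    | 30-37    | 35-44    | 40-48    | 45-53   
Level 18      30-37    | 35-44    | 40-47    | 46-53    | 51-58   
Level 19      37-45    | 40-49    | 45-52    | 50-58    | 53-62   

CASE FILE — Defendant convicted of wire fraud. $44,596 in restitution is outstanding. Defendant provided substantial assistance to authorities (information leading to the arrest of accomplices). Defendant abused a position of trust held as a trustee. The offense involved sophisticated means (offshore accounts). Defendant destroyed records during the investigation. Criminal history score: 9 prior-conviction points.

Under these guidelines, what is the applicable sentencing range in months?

Base offense level for wire fraud: 10.
A2 applies: 10 + 2 = 12.
A3 applies (level before this adjustment is 12 < 15, so +1): 12 + 1 = 13.
A4 applies (level before this adjustment is 13 < 18, so +1): 13 + 1 = 14.
A5 applies: 14 − 3 = 11.
A6 applies: 11 + 2 = 13.
Final offense level: 13.
Criminal history: 9 prior points → Category D (9-13).
Level 13 falls in the 12-15 band.
Grid: Level 12-15 × Category D = 39-45 months.

39-45 months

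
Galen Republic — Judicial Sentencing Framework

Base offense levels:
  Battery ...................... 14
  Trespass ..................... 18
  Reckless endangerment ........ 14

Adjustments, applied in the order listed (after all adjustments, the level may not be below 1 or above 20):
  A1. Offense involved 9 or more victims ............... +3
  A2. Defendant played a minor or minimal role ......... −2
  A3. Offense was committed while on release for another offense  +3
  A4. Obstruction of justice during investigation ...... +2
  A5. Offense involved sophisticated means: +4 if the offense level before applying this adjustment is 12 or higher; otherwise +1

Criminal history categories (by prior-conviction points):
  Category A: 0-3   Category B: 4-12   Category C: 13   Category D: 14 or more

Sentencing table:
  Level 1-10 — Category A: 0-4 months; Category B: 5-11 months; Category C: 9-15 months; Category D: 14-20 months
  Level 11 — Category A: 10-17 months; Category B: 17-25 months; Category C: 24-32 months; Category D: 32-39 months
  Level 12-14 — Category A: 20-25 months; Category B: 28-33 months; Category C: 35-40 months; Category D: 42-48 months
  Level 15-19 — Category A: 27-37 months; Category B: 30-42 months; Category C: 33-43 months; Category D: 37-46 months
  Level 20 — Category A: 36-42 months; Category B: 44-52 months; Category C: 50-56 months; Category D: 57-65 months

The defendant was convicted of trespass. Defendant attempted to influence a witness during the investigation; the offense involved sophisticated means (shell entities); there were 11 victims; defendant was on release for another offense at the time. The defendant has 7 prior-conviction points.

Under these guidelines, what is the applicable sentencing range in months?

44-52 months

Base offense level for trespass: 18.
A1 applies: 18 + 3 = 21.
A3 applies: 21 + 3 = 24.
A4 applies: 24 + 2 = 26.
A5 applies (level before this adjustment is 26 ≥ 12, so +4): 26 + 4 = 30.
Level 30 exceeds the maximum of 20; capped at 20.
Final offense level: 20.
Criminal history: 7 prior points → Category B (4-12).
Level 20 falls in the 20 band.
Grid: Level 20 × Category B = 44-52 months.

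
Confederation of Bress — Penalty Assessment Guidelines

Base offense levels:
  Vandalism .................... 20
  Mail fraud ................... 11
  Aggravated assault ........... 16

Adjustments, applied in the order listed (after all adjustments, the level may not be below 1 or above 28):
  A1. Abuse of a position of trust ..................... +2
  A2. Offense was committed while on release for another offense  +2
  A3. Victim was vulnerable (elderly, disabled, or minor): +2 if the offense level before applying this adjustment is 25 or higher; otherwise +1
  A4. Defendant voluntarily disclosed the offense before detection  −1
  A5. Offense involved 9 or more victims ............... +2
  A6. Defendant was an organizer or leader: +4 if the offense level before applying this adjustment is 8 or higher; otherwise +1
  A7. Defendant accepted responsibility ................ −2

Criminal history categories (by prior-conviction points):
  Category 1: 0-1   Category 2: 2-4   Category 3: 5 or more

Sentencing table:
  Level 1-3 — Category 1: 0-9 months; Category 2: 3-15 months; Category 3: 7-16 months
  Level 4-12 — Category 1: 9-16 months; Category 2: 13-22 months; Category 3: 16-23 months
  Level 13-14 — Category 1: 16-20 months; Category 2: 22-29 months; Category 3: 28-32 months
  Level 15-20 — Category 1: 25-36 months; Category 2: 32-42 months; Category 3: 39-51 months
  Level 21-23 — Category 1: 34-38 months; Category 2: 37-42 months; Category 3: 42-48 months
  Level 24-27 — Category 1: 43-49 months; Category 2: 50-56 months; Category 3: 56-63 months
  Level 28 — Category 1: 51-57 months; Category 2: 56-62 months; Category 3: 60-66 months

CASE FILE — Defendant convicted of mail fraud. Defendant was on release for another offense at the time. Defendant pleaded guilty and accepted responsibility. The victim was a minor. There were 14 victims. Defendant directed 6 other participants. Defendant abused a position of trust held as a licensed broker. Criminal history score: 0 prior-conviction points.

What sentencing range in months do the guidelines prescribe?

Base offense level for mail fraud: 11.
A1 applies: 11 + 2 = 13.
A2 applies: 13 + 2 = 15.
A3 applies (level before this adjustment is 15 < 25, so +1): 15 + 1 = 16.
A4 does not apply.
A5 applies: 16 + 2 = 18.
A6 applies (level before this adjustment is 18 ≥ 8, so +4): 18 + 4 = 22.
A7 applies: 22 − 2 = 20.
Final offense level: 20.
Criminal history: 0 prior points → Category 1 (0-1).
Level 20 falls in the 15-20 band.
Grid: Level 15-20 × Category 1 = 25-36 months.

25-36 months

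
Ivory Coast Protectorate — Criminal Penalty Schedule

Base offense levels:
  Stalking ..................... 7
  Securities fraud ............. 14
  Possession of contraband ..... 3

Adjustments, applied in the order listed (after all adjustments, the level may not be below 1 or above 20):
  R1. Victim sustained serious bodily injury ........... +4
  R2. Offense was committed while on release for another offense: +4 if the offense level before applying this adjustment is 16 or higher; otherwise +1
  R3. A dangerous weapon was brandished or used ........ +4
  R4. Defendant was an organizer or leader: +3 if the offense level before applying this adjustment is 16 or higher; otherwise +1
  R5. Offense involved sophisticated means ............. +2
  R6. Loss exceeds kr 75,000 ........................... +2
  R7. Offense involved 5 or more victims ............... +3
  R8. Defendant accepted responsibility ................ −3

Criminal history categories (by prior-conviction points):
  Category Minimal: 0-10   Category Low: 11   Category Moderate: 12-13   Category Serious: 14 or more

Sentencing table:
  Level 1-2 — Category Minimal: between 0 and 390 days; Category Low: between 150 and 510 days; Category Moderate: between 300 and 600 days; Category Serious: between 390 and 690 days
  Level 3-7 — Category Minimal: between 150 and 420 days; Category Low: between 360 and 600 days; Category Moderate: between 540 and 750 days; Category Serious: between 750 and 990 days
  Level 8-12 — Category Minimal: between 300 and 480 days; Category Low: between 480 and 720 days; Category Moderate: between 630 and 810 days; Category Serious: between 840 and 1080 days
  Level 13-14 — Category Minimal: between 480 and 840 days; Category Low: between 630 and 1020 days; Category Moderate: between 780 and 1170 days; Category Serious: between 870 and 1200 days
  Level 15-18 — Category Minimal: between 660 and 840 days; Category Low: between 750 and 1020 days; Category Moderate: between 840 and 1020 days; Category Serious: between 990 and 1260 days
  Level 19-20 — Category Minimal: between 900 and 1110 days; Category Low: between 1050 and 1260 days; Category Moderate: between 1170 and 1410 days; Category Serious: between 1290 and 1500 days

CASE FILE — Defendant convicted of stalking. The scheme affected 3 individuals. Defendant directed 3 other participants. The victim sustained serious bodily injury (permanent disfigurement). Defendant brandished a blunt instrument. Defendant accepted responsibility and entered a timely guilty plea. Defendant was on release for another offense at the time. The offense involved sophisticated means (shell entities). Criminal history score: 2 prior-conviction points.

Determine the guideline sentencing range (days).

660-840 days

Base offense level for stalking: 7.
R1 applies: 7 + 4 = 11.
R2 applies (level before this adjustment is 11 < 16, so +1): 11 + 1 = 12.
R3 applies: 12 + 4 = 16.
R4 applies (level before this adjustment is 16 ≥ 16, so +3): 16 + 3 = 19.
R5 applies: 19 + 2 = 21.
R7 does not apply.
R8 applies: 21 − 3 = 18.
Final offense level: 18.
Criminal history: 2 prior points → Category Minimal (0-10).
Level 18 falls in the 15-18 band.
Grid: Level 15-18 × Category Minimal = 660-840 days.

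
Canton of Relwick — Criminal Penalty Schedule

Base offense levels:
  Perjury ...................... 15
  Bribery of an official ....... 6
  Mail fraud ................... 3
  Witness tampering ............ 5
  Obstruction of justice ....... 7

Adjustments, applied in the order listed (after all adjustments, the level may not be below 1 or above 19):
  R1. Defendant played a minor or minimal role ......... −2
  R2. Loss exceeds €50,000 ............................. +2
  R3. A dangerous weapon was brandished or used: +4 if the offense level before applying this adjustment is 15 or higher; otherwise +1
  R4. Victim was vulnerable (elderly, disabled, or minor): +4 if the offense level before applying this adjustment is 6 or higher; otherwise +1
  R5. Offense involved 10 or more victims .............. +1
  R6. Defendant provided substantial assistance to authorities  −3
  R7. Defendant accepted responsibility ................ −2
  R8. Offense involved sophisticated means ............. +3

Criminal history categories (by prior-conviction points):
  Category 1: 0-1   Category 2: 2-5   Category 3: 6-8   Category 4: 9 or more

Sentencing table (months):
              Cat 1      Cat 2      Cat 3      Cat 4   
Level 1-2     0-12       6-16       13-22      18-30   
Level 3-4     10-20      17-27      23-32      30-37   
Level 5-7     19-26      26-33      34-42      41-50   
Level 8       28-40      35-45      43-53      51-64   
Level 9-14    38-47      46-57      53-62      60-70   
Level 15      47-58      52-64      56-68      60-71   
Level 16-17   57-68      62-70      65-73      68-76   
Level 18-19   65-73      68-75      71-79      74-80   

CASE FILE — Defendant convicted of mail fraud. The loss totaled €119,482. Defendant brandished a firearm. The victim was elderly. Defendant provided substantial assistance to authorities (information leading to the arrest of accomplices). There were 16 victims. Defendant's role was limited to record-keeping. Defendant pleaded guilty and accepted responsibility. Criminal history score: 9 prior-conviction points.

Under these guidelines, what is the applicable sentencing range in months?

18-30 months

Base offense level for mail fraud: 3.
R1 applies: 3 − 2 = 1.
R2 applies: 1 + 2 = 3.
R3 applies (level before this adjustment is 3 < 15, so +1): 3 + 1 = 4.
R4 applies (level before this adjustment is 4 < 6, so +1): 4 + 1 = 5.
R5 applies: 5 + 1 = 6.
R6 applies: 6 − 3 = 3.
R7 applies: 3 − 2 = 1.
Final offense level: 1.
Criminal history: 9 prior points → Category 4 (9+).
Level 1 falls in the 1-2 band.
Grid: Level 1-2 × Category 4 = 18-30 months.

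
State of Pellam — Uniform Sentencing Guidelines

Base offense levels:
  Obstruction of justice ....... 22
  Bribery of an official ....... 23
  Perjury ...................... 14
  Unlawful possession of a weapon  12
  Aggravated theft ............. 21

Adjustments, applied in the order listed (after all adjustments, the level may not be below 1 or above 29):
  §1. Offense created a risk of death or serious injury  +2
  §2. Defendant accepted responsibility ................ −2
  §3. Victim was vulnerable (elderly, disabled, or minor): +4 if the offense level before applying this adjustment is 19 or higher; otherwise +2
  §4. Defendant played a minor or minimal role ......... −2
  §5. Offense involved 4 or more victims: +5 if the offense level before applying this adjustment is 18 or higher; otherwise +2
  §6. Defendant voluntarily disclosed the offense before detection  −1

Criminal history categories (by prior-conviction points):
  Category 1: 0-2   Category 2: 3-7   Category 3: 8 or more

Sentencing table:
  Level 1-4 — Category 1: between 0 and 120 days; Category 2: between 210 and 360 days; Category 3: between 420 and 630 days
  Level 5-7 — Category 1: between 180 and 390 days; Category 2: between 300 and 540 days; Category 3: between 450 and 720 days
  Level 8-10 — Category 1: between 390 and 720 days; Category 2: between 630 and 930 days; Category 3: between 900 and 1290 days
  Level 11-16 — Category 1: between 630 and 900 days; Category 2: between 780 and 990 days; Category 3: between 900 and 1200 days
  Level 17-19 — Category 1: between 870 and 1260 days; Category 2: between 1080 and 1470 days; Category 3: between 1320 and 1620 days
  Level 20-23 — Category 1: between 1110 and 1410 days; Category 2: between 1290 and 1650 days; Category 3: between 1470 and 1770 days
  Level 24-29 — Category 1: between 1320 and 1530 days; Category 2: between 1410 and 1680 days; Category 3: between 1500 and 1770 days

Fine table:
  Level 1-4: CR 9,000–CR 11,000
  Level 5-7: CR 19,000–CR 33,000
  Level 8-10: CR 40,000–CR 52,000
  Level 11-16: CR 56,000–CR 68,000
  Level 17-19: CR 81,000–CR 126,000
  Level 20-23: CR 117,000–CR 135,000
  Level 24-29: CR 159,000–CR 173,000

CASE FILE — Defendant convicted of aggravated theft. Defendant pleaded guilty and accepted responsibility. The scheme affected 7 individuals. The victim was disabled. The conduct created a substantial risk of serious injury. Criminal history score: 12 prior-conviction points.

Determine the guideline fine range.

CR 159,000–CR 173,000

Base offense level for aggravated theft: 21.
§1 applies: 21 + 2 = 23.
§2 applies: 23 − 2 = 21.
§3 applies (level before this adjustment is 21 ≥ 19, so +4): 21 + 4 = 25.
§5 applies (level before this adjustment is 25 ≥ 18, so +5): 25 + 5 = 30.
§6 does not apply.
Level 30 exceeds the maximum of 29; capped at 29.
Final offense level: 29.
Level 29 falls in the 24-29 band.
Fine table: Level 24-29 → CR 159,000–CR 173,000.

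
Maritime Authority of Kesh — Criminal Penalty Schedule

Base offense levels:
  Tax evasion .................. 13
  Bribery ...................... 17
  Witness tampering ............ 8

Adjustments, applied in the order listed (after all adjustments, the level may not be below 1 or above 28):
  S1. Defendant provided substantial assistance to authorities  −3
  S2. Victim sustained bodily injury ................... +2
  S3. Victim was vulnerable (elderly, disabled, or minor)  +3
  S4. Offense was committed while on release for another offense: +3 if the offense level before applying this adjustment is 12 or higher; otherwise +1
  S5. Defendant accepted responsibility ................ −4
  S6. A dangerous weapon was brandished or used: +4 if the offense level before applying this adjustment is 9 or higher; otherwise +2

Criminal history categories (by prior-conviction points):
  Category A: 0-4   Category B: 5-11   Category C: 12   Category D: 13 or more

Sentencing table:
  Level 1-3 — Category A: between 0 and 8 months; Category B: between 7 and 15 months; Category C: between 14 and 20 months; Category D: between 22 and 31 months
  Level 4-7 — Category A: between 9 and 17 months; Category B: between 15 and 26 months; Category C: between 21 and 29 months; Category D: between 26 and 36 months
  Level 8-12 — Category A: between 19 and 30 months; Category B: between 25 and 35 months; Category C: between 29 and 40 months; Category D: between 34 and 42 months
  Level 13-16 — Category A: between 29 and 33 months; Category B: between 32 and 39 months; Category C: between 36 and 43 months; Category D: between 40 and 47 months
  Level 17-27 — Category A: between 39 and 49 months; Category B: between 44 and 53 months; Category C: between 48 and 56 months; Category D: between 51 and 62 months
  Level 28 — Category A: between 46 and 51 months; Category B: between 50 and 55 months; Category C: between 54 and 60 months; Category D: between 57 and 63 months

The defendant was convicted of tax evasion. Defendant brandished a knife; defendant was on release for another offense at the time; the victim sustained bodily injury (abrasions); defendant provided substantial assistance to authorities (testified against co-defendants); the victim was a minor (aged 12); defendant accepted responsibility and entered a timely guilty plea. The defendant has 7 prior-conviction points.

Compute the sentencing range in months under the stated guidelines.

Base offense level for tax evasion: 13.
S1 applies: 13 − 3 = 10.
S2 applies: 10 + 2 = 12.
S3 applies: 12 + 3 = 15.
S4 applies (level before this adjustment is 15 ≥ 12, so +3): 15 + 3 = 18.
S5 applies: 18 − 4 = 14.
S6 applies (level before this adjustment is 14 ≥ 9, so +4): 14 + 4 = 18.
Final offense level: 18.
Criminal history: 7 prior points → Category B (5-11).
Level 18 falls in the 17-27 band.
Grid: Level 17-27 × Category B = 44-53 months.

44-53 months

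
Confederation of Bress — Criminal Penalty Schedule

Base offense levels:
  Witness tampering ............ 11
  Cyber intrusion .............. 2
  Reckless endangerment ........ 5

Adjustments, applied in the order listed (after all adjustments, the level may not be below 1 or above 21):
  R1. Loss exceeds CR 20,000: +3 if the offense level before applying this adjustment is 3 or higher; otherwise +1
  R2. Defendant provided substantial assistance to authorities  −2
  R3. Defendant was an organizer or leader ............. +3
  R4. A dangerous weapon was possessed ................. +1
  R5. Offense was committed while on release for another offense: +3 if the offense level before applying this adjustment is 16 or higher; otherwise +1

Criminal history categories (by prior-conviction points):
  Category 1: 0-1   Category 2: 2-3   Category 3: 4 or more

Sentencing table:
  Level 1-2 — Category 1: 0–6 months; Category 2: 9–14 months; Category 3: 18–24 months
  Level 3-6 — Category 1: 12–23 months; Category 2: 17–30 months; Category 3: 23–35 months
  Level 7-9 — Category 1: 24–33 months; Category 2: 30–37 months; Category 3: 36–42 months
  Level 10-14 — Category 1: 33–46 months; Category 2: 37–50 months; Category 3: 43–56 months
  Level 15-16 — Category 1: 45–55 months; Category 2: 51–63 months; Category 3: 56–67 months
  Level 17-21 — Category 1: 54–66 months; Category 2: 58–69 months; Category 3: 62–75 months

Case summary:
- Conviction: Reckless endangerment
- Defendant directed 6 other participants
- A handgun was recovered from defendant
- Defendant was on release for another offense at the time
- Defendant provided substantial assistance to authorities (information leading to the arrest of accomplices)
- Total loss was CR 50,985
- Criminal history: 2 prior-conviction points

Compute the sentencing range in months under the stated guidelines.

37-50 months

Base offense level for reckless endangerment: 5.
R1 applies (level before this adjustment is 5 ≥ 3, so +3): 5 + 3 = 8.
R2 applies: 8 − 2 = 6.
R3 applies: 6 + 3 = 9.
R4 applies: 9 + 1 = 10.
R5 applies (level before this adjustment is 10 < 16, so +1): 10 + 1 = 11.
Final offense level: 11.
Criminal history: 2 prior points → Category 2 (2-3).
Level 11 falls in the 10-14 band.
Grid: Level 10-14 × Category 2 = 37-50 months.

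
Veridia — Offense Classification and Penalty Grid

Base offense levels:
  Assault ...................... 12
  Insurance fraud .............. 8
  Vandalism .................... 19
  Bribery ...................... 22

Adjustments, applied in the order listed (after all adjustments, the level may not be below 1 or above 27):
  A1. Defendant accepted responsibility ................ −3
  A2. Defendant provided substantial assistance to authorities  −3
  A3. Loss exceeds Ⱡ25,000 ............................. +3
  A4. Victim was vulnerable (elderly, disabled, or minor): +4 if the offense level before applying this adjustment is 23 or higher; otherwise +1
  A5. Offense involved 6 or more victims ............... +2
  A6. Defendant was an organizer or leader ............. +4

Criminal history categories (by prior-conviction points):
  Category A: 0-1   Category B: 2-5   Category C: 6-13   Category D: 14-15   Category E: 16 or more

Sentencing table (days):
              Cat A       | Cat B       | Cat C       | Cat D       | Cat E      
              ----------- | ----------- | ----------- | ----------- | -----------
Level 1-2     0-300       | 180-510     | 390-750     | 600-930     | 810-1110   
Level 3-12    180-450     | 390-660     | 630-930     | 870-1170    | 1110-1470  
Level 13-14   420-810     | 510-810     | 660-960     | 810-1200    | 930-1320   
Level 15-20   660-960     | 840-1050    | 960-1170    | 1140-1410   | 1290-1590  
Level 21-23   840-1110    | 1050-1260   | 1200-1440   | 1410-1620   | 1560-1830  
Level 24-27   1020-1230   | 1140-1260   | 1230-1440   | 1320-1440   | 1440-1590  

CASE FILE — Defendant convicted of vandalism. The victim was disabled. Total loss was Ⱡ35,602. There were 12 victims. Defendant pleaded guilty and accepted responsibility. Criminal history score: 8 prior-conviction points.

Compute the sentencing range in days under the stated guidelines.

1200-1440 days

Base offense level for vandalism: 19.
A1 applies: 19 − 3 = 16.
A2 does not apply.
A3 applies: 16 + 3 = 19.
A4 applies (level before this adjustment is 19 < 23, so +1): 19 + 1 = 20.
A5 applies: 20 + 2 = 22.
A6 does not apply.
Final offense level: 22.
Criminal history: 8 prior points → Category C (6-13).
Level 22 falls in the 21-23 band.
Grid: Level 21-23 × Category C = 1200-1440 days.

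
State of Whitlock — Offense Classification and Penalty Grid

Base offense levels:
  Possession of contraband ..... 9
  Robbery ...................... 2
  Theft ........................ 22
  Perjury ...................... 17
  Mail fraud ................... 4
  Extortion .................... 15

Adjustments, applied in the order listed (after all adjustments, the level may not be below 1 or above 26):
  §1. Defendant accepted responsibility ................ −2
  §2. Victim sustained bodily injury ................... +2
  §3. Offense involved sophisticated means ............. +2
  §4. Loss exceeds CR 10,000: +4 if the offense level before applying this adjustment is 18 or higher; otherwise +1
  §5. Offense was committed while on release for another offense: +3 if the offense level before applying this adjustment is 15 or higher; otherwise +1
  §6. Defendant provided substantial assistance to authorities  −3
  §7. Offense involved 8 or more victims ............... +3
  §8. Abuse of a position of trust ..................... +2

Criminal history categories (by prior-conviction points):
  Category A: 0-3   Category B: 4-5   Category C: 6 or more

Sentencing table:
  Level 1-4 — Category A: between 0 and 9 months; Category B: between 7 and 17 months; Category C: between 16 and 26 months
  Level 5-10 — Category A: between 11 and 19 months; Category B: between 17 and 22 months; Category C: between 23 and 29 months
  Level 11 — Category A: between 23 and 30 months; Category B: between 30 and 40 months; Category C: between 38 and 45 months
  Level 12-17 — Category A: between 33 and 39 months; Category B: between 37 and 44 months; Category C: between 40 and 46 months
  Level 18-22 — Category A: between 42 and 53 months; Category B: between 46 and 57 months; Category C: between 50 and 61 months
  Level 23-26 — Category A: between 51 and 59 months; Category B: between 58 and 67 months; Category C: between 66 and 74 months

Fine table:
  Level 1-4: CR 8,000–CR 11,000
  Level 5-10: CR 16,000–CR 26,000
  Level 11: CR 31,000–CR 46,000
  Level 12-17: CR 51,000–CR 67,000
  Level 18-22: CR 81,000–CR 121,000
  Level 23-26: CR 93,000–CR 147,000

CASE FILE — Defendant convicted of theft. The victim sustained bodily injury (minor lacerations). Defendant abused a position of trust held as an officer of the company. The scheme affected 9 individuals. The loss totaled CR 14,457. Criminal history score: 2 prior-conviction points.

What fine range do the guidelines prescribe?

Base offense level for theft: 22.
§2 applies: 22 + 2 = 24.
§4 applies (level before this adjustment is 24 ≥ 18, so +4): 24 + 4 = 28.
§5 does not apply.
§6 does not apply.
§7 applies: 28 + 3 = 31.
§8 applies: 31 + 2 = 33.
Level 33 exceeds the maximum of 26; capped at 26.
Final offense level: 26.
Level 26 falls in the 23-26 band.
Fine table: Level 23-26 → CR 93,000–CR 147,000.

CR 93,000–CR 147,000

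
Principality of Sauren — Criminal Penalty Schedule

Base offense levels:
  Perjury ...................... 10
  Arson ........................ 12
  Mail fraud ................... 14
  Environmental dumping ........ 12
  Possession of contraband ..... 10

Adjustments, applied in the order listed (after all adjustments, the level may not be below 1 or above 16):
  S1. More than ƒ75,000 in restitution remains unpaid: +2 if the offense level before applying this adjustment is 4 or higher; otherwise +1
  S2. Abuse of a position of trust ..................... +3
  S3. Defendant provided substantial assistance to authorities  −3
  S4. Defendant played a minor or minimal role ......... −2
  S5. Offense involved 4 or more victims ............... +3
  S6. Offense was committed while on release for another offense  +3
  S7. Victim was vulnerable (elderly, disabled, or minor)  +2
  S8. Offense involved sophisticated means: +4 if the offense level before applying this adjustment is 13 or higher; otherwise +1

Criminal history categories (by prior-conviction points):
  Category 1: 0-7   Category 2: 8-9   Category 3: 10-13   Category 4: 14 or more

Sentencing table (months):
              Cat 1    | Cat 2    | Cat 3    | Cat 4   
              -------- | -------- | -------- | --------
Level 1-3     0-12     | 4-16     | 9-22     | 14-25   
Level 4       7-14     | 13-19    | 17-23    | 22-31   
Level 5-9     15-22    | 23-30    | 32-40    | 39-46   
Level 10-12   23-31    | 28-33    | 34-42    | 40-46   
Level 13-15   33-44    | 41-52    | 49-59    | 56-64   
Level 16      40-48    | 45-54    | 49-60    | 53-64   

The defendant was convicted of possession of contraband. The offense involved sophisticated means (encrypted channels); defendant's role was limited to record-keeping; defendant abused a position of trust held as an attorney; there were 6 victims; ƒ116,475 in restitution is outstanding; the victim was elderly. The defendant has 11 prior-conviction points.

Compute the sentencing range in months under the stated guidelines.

49-60 months

Base offense level for possession of contraband: 10.
S1 applies (level before this adjustment is 10 ≥ 4, so +2): 10 + 2 = 12.
S2 applies: 12 + 3 = 15.
S3 does not apply.
S4 applies: 15 − 2 = 13.
S5 applies: 13 + 3 = 16.
S6 does not apply.
S7 applies: 16 + 2 = 18.
S8 applies (level before this adjustment is 18 ≥ 13, so +4): 18 + 4 = 22.
Level 22 exceeds the maximum of 16; capped at 16.
Final offense level: 16.
Criminal history: 11 prior points → Category 3 (10-13).
Level 16 falls in the 16 band.
Grid: Level 16 × Category 3 = 49-60 months.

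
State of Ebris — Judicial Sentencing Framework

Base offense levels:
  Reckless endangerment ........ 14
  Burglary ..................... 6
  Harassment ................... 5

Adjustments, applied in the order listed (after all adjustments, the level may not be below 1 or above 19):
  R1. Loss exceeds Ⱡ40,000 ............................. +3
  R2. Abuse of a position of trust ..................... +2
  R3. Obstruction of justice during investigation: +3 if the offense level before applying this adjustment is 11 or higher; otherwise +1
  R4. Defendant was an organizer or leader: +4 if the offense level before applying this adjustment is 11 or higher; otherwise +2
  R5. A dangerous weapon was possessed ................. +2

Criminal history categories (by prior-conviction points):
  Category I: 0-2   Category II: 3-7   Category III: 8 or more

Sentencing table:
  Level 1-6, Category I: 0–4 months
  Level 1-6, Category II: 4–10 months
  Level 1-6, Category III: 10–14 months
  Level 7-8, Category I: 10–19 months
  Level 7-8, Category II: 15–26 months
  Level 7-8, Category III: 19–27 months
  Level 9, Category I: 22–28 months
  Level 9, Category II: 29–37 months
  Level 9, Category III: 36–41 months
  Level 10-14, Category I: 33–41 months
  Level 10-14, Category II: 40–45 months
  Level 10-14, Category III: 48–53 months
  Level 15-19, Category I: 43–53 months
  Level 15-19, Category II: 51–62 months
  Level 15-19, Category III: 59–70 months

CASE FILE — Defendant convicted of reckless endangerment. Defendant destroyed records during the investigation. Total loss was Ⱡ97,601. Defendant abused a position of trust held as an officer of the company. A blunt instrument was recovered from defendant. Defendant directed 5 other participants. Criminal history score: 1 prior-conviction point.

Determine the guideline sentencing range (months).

Base offense level for reckless endangerment: 14.
R1 applies: 14 + 3 = 17.
R2 applies: 17 + 2 = 19.
R3 applies (level before this adjustment is 19 ≥ 11, so +3): 19 + 3 = 22.
R4 applies (level before this adjustment is 22 ≥ 11, so +4): 22 + 4 = 26.
R5 applies: 26 + 2 = 28.
Level 28 exceeds the maximum of 19; capped at 19.
Final offense level: 19.
Criminal history: 1 prior point → Category I (0-2).
Level 19 falls in the 15-19 band.
Grid: Level 15-19 × Category I = 43-53 months.

43-53 months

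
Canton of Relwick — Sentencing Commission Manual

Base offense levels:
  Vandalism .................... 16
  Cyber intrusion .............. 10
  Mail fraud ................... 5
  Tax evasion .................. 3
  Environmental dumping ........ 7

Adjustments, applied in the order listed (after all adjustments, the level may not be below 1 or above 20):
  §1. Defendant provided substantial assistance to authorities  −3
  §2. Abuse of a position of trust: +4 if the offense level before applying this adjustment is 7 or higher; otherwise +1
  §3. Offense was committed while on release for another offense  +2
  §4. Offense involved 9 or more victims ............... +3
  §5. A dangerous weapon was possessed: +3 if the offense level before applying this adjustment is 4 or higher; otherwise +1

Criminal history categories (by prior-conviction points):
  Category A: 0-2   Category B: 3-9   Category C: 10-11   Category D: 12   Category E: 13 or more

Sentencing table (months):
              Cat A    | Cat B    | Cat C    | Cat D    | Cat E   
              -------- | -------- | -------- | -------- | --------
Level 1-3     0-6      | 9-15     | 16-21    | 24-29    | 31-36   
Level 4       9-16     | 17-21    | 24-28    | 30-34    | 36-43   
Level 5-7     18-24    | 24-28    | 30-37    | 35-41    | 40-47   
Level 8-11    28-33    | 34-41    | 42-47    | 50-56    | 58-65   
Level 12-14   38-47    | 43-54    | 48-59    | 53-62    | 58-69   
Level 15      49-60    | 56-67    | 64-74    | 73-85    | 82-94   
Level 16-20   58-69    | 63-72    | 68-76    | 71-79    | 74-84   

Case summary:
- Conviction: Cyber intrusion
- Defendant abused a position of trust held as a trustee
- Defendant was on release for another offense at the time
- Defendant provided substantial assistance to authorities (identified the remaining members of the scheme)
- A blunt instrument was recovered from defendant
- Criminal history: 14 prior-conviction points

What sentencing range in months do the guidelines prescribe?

Base offense level for cyber intrusion: 10.
§1 applies: 10 − 3 = 7.
§2 applies (level before this adjustment is 7 ≥ 7, so +4): 7 + 4 = 11.
§3 applies: 11 + 2 = 13.
§4 does not apply.
§5 applies (level before this adjustment is 13 ≥ 4, so +3): 13 + 3 = 16.
Final offense level: 16.
Criminal history: 14 prior points → Category E (13+).
Level 16 falls in the 16-20 band.
Grid: Level 16-20 × Category E = 74-84 months.

74-84 months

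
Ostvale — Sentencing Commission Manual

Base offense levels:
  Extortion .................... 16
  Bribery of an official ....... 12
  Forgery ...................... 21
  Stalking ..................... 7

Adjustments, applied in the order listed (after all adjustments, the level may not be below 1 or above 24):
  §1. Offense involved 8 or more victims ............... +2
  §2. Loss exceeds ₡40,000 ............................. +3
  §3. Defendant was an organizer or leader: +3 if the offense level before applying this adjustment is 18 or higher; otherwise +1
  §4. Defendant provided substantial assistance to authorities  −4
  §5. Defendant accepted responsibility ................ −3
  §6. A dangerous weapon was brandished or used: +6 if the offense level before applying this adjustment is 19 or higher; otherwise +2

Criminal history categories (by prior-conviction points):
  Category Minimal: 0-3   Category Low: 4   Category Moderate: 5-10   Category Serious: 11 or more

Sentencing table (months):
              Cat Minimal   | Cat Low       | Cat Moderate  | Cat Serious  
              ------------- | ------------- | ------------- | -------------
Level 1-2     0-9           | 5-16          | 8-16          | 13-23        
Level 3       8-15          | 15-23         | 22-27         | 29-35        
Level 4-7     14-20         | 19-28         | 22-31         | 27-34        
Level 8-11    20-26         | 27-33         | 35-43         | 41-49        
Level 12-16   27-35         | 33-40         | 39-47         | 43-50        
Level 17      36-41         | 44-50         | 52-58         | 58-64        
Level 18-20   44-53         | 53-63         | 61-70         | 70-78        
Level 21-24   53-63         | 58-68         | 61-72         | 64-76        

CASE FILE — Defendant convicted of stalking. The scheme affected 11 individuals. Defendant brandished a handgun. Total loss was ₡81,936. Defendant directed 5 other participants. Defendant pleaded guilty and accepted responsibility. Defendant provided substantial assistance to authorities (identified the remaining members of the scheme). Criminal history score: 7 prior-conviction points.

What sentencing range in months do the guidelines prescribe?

Base offense level for stalking: 7.
§1 applies: 7 + 2 = 9.
§2 applies: 9 + 3 = 12.
§3 applies (level before this adjustment is 12 < 18, so +1): 12 + 1 = 13.
§4 applies: 13 − 4 = 9.
§5 applies: 9 − 3 = 6.
§6 applies (level before this adjustment is 6 < 19, so +2): 6 + 2 = 8.
Final offense level: 8.
Criminal history: 7 prior points → Category Moderate (5-10).
Level 8 falls in the 8-11 band.
Grid: Level 8-11 × Category Moderate = 35-43 months.

35-43 months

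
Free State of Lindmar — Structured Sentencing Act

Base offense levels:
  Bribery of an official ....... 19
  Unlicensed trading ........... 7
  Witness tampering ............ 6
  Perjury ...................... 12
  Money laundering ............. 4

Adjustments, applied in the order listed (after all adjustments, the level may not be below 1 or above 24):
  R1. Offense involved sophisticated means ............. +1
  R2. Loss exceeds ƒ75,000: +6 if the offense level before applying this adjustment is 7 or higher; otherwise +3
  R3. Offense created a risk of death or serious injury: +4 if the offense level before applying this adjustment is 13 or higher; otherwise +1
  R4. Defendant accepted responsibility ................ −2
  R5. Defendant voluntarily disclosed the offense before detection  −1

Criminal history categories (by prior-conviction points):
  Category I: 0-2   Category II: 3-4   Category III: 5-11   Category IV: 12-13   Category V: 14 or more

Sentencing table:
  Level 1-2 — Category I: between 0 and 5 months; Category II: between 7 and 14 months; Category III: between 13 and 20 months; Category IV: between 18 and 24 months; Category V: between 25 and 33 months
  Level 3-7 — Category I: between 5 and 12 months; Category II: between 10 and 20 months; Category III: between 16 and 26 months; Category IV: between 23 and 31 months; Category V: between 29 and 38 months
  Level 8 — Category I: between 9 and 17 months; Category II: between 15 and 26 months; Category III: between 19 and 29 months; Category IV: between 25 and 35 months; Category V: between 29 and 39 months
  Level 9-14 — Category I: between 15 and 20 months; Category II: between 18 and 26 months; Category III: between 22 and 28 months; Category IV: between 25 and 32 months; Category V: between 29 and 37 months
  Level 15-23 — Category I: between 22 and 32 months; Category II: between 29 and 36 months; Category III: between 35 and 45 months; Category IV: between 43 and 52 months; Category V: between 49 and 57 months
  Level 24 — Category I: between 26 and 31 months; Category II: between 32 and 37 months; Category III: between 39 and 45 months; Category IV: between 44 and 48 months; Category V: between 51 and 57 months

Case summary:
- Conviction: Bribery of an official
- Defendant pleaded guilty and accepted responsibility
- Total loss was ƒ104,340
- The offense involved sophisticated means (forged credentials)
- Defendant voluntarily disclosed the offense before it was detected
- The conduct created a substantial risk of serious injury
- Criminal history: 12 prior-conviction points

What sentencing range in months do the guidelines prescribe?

Base offense level for bribery of an official: 19.
R1 applies: 19 + 1 = 20.
R2 applies (level before this adjustment is 20 ≥ 7, so +6): 20 + 6 = 26.
R3 applies (level before this adjustment is 26 ≥ 13, so +4): 26 + 4 = 30.
R4 applies: 30 − 2 = 28.
R5 applies: 28 − 1 = 27.
Level 27 exceeds the maximum of 24; capped at 24.
Final offense level: 24.
Criminal history: 12 prior points → Category IV (12-13).
Level 24 falls in the 24 band.
Grid: Level 24 × Category IV = 44-48 months.

44-48 months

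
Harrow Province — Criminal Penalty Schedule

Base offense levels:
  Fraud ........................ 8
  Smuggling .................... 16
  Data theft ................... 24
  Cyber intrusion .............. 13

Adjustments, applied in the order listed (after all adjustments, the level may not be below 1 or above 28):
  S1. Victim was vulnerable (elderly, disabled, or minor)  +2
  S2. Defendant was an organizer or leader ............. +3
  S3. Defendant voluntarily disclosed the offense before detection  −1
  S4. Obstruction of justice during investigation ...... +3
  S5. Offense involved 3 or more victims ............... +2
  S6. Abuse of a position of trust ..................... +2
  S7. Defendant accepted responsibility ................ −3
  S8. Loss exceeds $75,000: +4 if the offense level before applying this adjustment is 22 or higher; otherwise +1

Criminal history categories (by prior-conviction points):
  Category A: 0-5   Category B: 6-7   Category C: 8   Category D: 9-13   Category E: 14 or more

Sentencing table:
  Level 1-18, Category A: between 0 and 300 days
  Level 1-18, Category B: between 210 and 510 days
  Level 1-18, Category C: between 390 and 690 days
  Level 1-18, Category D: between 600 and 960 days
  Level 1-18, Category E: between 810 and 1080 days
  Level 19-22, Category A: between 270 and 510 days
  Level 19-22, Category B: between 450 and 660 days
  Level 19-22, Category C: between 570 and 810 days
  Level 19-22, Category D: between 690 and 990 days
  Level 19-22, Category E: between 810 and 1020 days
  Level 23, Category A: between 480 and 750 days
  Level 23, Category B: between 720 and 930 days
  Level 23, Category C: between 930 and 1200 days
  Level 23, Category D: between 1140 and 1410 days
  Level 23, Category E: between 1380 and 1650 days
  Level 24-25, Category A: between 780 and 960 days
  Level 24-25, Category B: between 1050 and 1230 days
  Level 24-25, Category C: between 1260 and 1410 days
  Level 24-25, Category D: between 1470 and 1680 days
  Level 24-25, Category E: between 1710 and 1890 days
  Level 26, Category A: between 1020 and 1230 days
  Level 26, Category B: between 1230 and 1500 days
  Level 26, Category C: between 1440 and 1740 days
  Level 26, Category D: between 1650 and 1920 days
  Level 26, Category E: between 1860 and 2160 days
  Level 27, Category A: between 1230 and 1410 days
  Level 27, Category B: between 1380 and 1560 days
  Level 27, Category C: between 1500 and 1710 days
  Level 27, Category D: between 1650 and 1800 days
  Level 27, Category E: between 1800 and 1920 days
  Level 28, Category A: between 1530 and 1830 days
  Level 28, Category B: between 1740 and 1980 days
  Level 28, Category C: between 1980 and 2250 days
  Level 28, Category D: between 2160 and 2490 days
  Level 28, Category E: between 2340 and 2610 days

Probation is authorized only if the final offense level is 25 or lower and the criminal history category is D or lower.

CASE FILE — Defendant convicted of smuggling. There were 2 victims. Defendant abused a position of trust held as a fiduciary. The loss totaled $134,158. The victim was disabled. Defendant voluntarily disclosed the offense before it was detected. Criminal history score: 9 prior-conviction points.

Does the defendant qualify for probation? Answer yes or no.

Yes

Base offense level for smuggling: 16.
S1 applies: 16 + 2 = 18.
S2 does not apply.
S3 applies: 18 − 1 = 17.
S4 does not apply.
S6 applies: 17 + 2 = 19.
S8 applies (level before this adjustment is 19 < 22, so +1): 19 + 1 = 20.
Final offense level: 20.
Criminal history: 9 prior points → Category D (9-13).
Level 20 falls in the 19-22 band.
Grid: Level 19-22 × Category D = 690-990 days.
Probation check: level 20 ≤ 25 and category D ≤ D → eligible.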